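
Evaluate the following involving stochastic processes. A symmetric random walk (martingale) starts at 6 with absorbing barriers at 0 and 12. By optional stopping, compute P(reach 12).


By optional stopping theorem: E(M at tau) = M(0) = 6
P(hit 12)*12 + P(hit 0)*0 = 6
P(hit 12) = (6 - 0)/(12 - 0) = 1/2 = 0.5000

0.5000


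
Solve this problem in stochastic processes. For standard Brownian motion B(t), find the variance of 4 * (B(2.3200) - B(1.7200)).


Var(alpha*(B(t)-B(s))) = alpha^2 * (t-s)
= 4^2 * (2.3200 - 1.7200)
= 16 * 0.6000
= 9.6000

9.6000


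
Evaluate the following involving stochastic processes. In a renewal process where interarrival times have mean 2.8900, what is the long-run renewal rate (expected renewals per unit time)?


Long-run renewal rate = 1/E(X)
= 1/2.8900
= 0.3460

0.3460


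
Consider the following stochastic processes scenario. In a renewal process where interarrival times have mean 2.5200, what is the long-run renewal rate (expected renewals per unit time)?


Long-run renewal rate = 1/E(X)
= 1/2.5200
= 0.3968

0.3968


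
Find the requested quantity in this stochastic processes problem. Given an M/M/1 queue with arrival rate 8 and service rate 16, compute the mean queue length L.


rho = 8/16 = 0.5000
L = rho/(1-rho)
= 0.5000/0.5000
= 1.0000

1.0000


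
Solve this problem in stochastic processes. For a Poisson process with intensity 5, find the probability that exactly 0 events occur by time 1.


P(N(t)=k) = (lambda*t)^k * exp(-lambda*t) / k!
lambda*t = 5
= 5^0 * exp(-5) / 0!
= 1 * 0.0067 / 1
= 0.0067

0.0067


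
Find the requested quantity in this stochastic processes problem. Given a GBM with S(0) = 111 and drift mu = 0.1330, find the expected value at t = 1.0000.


E[S(t)] = S(0) * exp(mu * t)
= 111 * exp(0.1330 * 1.0000)
= 111 * 1.1422
= 126.7897

126.7897


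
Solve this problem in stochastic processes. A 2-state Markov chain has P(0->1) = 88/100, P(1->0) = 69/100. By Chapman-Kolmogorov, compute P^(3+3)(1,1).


P^6 = P^3 * P^3
Computing via matrix multiplication of the transition matrix.
Entry (1,1) of P^6 = 0.5756

0.5756


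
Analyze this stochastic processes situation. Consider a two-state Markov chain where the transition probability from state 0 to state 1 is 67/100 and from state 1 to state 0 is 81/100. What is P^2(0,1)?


Computing P^2 by matrix multiplication.
P = [[0.3300, 0.6700], [0.8100, 0.1900]]
After raising P to the power 2:
P^2(0,1) = 0.3484

0.3484


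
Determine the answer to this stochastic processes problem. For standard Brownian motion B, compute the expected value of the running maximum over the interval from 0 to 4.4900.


E(max B(s)) = sqrt(2t/pi)
= sqrt(2*4.4900/pi)
= sqrt(2.8584)
= 1.6907

1.6907


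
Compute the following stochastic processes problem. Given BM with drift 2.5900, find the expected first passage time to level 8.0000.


Expected first passage time = a/mu
= 8.0000/2.5900
= 3.0888

3.0888


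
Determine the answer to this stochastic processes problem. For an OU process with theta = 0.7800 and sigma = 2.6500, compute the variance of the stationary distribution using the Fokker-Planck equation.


Stationary variance = sigma^2 / (2*theta)
= 2.6500^2 / (2*0.7800)
= 7.0225 / 1.5600
= 4.5016

4.5016


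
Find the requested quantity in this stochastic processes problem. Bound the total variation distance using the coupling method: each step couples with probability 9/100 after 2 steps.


TV distance bound <= (1-delta)^n
= (1 - 0.0900)^2
= 0.9100^2
= 0.8281

0.8281


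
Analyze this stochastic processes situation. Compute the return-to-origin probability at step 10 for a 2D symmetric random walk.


P = C(10,5)^2 / 4^10
= 252^2 / 1048576
= 63504 / 1048576
= 0.0606

0.0606


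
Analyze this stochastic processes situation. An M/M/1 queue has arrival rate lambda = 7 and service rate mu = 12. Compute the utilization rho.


rho = lambda/mu
= 7/12
= 0.5833

0.5833


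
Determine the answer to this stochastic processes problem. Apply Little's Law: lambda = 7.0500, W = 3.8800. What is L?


Little's Law: L = lambda * W
= 7.0500 * 3.8800
= 27.3540

27.3540


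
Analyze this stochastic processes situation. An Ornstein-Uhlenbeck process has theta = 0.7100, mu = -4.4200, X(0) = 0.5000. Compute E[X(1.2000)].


E[X(t)] = mu + (X(0) - mu)*exp(-theta*t)
= -4.4200 + (0.5000 - -4.4200)*exp(-0.7100*1.2000)
= -4.4200 + 4.9200 * 0.4266
= -2.3213

-2.3213


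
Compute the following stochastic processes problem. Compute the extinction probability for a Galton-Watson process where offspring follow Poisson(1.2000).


Since mu = 1.2000 > 1, extinction prob q < 1.
Solve s = exp(mu*(s-1)) iteratively.
q = 0.6863

0.6863


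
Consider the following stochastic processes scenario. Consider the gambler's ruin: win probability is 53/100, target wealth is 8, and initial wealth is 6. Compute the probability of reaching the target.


Gambler's ruin formula:
r = q/p = 0.4700/0.5300 = 0.8868
P(win) = (1 - r^i)/(1 - r^N)
= (1 - 0.8868^6)/(1 - 0.8868^8)
= 0.8318

0.8318


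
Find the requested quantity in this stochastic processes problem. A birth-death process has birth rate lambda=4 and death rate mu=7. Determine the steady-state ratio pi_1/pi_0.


For birth-death process, pi_n/pi_0 = (lambda/mu)^n
= (4/7)^1
= 0.5714

0.5714


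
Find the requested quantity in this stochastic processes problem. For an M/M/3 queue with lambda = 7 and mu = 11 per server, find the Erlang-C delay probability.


a = lambda/mu = 0.6364
rho = a/c = 0.2121
Erlang-C formula applied:
C(c,a) = 0.0288

0.0288


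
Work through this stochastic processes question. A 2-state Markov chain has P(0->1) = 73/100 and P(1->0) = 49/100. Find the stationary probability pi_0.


Stationary distribution: pi_0 = p10/(p01+p10), pi_1 = p01/(p01+p10)
p01 = 0.7300, p10 = 0.4900
pi_0 = 0.4016

0.4016


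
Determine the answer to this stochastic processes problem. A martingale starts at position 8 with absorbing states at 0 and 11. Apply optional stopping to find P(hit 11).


By optional stopping theorem: E(M at tau) = M(0) = 8
P(hit 11)*11 + P(hit 0)*0 = 8
P(hit 11) = (8 - 0)/(11 - 0) = 8/11 = 0.7273

0.7273


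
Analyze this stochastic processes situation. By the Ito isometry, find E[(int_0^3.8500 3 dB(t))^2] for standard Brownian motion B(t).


By Ito isometry: E[(int f dB)^2] = int f^2 dt
= 3^2 * 3.8500
= 9 * 3.8500 = 34.6500

34.6500


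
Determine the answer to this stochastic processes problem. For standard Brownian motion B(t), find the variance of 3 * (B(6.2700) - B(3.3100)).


Var(alpha*(B(t)-B(s))) = alpha^2 * (t-s)
= 3^2 * (6.2700 - 3.3100)
= 9 * 2.9600
= 26.6400

26.6400


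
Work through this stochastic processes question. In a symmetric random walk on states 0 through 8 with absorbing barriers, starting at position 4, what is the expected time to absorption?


For symmetric RW on 0,...,N with absorbing barriers, E(i) = i*(N-i)
E(4) = 4 * 4 = 16

16


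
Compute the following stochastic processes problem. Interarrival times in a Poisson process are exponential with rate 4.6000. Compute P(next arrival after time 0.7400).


P(X > t) = exp(-lambda * t)
= exp(-4.6000 * 0.7400)
= exp(-3.4040) = 0.0332

0.0332


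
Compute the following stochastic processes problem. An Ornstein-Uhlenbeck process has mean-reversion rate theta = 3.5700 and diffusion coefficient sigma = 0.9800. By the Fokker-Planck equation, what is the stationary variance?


Stationary variance = sigma^2 / (2*theta)
= 0.9800^2 / (2*3.5700)
= 0.9604 / 7.1400
= 0.1345

0.1345


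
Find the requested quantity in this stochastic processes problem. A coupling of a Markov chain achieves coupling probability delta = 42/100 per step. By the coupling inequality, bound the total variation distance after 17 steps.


TV distance bound <= (1-delta)^n
= (1 - 0.4200)^17
= 0.5800^17
= 9.5121e-05

9.5121e-05


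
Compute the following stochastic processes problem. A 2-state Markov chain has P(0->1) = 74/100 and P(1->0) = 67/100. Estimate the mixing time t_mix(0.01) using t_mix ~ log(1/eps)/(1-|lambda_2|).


lambda_2 = |1 - p01 - p10| = |1 - 0.7400 - 0.6700| = 0.4100
t_mix ~ log(1/eps)/(1 - |lambda_2|)
= log(100)/(1 - 0.4100) = 4.6052/0.5900
= 7.8054

7.8054


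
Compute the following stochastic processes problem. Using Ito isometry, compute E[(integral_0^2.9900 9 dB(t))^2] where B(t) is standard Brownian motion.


By Ito isometry: E[(int f dB)^2] = int f^2 dt
= 9^2 * 2.9900
= 81 * 2.9900 = 242.1900

242.1900


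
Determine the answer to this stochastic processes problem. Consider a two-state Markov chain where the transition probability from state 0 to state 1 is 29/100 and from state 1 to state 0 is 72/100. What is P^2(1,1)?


Computing P^2 by matrix multiplication.
P = [[0.7100, 0.2900], [0.7200, 0.2800]]
After raising P to the power 2:
P^2(1,1) = 0.2872

0.2872


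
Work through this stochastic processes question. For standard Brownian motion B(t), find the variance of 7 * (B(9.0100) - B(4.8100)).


Var(alpha*(B(t)-B(s))) = alpha^2 * (t-s)
= 7^2 * (9.0100 - 4.8100)
= 49 * 4.2000
= 205.8000

205.8000


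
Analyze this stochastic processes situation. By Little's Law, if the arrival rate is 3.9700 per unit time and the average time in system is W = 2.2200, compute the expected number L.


Little's Law: L = lambda * W
= 3.9700 * 2.2200
= 8.8134

8.8134


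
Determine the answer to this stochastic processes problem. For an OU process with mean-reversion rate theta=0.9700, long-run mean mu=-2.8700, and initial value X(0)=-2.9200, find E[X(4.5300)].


E[X(t)] = mu + (X(0) - mu)*exp(-theta*t)
= -2.8700 + (-2.9200 - -2.8700)*exp(-0.9700*4.5300)
= -2.8700 + -0.0500 * 0.0123
= -2.8706

-2.8706


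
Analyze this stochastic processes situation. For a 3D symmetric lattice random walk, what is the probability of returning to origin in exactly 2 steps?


P(return in 2 steps) = P(reverse first step) = 1/(2d)
= 1/6
= 0.1667

0.1667


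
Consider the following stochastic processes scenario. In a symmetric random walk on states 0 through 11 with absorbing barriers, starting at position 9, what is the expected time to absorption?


For symmetric RW on 0,...,N with absorbing barriers, E(i) = i*(N-i)
E(9) = 9 * 2 = 18

18


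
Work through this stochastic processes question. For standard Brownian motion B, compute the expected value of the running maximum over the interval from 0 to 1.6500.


E(max B(s)) = sqrt(2t/pi)
= sqrt(2*1.6500/pi)
= sqrt(1.0504)
= 1.0249

1.0249


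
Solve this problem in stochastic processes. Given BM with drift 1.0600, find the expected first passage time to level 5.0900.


Expected first passage time = a/mu
= 5.0900/1.0600
= 4.8019

4.8019


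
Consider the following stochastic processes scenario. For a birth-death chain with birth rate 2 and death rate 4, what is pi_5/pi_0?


For birth-death process, pi_n/pi_0 = (lambda/mu)^n
= (2/4)^5
= 0.0312

0.0312


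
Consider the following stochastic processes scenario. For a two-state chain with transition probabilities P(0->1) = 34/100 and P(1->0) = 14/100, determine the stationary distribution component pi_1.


Stationary distribution: pi_0 = p10/(p01+p10), pi_1 = p01/(p01+p10)
p01 = 0.3400, p10 = 0.1400
pi_1 = 0.7083

0.7083


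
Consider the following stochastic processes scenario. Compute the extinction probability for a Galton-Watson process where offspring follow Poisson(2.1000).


Since mu = 2.1000 > 1, extinction prob q < 1.
Solve s = exp(mu*(s-1)) iteratively.
q = 0.1779

0.1779


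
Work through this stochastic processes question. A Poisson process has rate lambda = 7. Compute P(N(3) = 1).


P(N(t)=k) = (lambda*t)^k * exp(-lambda*t) / k!
lambda*t = 21
= 21^1 * exp(-21) / 1!
= 21 * 7.5826e-10 / 1
= 1.5923e-08

1.5923e-08


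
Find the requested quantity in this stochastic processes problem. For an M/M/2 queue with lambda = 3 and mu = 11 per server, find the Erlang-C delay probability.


a = lambda/mu = 0.2727
rho = a/c = 0.1364
Erlang-C formula applied:
C(c,a) = 0.0327

0.0327


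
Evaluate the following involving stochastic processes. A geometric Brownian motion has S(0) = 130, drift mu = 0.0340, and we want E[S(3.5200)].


E[S(t)] = S(0) * exp(mu * t)
= 130 * exp(0.0340 * 3.5200)
= 130 * 1.1271
= 146.5277

146.5277


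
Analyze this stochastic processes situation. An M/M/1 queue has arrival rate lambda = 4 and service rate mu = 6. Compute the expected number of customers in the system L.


rho = 4/6 = 0.6667
L = rho/(1-rho)
= 0.6667/0.3333
= 2.0000

2.0000


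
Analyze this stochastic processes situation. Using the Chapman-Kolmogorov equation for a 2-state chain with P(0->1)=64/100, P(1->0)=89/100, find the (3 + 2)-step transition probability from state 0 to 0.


P^5 = P^3 * P^2
Computing via matrix multiplication of the transition matrix.
Entry (0,0) of P^5 = 0.5642

0.5642


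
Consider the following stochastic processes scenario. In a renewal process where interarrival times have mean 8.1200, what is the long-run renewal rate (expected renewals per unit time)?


Long-run renewal rate = 1/E(X)
= 1/8.1200
= 0.1232

0.1232


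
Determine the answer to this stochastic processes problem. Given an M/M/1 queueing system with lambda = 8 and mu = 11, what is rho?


rho = lambda/mu
= 8/11
= 0.7273

0.7273


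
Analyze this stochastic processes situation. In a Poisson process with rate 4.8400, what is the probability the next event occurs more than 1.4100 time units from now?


P(X > t) = exp(-lambda * t)
= exp(-4.8400 * 1.4100)
= exp(-6.8244) = 0.0011

0.0011


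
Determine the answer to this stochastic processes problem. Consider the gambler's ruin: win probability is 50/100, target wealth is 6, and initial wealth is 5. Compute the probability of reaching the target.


p = 1/2: P(win) = i/N = 5/6
= 0.8333

0.8333


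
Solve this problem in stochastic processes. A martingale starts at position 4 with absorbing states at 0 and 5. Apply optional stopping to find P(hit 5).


By optional stopping theorem: E(M at tau) = M(0) = 4
P(hit 5)*5 + P(hit 0)*0 = 4
P(hit 5) = (4 - 0)/(5 - 0) = 4/5 = 0.8000

0.8000


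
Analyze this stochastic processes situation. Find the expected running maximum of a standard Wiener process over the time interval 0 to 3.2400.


E(max B(s)) = sqrt(2t/pi)
= sqrt(2*3.2400/pi)
= sqrt(2.0626)
= 1.4362

1.4362


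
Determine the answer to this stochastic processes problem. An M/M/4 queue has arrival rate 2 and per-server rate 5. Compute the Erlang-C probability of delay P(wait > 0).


a = lambda/mu = 0.4000
rho = a/c = 0.1000
Erlang-C formula applied:
C(c,a) = 7.9444e-04

7.9444e-04


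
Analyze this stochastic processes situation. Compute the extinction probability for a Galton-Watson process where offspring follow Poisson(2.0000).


Since mu = 2.0000 > 1, extinction prob q < 1.
Solve s = exp(mu*(s-1)) iteratively.
q = 0.2032

0.2032


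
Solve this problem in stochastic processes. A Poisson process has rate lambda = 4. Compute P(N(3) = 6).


P(N(t)=k) = (lambda*t)^k * exp(-lambda*t) / k!
lambda*t = 12
= 12^6 * exp(-12) / 6!
= 2985984 * 6.1442e-06 / 720
= 0.0255

0.0255


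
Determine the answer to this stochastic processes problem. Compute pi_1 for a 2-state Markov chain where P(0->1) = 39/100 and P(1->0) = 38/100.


Stationary distribution: pi_0 = p10/(p01+p10), pi_1 = p01/(p01+p10)
p01 = 0.3900, p10 = 0.3800
pi_1 = 0.5065

0.5065


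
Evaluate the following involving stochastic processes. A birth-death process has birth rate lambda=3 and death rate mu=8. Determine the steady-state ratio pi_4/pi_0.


For birth-death process, pi_n/pi_0 = (lambda/mu)^n
= (3/8)^4
= 0.0198

0.0198


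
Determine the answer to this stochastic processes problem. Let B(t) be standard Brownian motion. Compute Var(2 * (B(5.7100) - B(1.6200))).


Var(alpha*(B(t)-B(s))) = alpha^2 * (t-s)
= 2^2 * (5.7100 - 1.6200)
= 4 * 4.0900
= 16.3600

16.3600


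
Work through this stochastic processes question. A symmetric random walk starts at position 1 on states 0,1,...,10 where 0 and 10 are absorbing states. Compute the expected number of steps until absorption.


For symmetric RW on 0,...,N with absorbing barriers, E(i) = i*(N-i)
E(1) = 1 * 9 = 9

9


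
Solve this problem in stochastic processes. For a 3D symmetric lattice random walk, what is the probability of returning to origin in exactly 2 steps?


P(return in 2 steps) = P(reverse first step) = 1/(2d)
= 1/6
= 0.1667

0.1667


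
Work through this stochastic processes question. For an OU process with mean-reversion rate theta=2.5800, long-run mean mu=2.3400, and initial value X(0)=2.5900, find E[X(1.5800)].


E[X(t)] = mu + (X(0) - mu)*exp(-theta*t)
= 2.3400 + (2.5900 - 2.3400)*exp(-2.5800*1.5800)
= 2.3400 + 0.2500 * 0.0170
= 2.3442

2.3442


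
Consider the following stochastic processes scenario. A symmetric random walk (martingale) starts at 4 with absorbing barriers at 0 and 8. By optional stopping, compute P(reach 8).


By optional stopping theorem: E(M at tau) = M(0) = 4
P(hit 8)*8 + P(hit 0)*0 = 4
P(hit 8) = (4 - 0)/(8 - 0) = 1/2 = 0.5000

0.5000


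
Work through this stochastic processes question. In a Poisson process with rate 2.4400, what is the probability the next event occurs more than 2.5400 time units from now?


P(X > t) = exp(-lambda * t)
= exp(-2.4400 * 2.5400)
= exp(-6.1976) = 0.0020

0.0020


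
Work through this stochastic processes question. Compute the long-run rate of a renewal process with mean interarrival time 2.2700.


Long-run renewal rate = 1/E(X)
= 1/2.2700
= 0.4405

0.4405


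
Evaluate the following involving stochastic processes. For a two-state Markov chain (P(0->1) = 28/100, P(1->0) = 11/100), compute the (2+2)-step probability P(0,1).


P^4 = P^2 * P^2
Computing via matrix multiplication of the transition matrix.
Entry (0,1) of P^4 = 0.6185

0.6185


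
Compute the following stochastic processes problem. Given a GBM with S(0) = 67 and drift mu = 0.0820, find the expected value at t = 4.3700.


E[S(t)] = S(0) * exp(mu * t)
= 67 * exp(0.0820 * 4.3700)
= 67 * 1.4310
= 95.8738

95.8738


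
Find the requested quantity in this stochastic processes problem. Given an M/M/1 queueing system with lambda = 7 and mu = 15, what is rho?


rho = lambda/mu
= 7/15
= 0.4667

0.4667


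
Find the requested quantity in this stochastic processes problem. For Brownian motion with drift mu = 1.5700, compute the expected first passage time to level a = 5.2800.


Expected first passage time = a/mu
= 5.2800/1.5700
= 3.3631

3.3631


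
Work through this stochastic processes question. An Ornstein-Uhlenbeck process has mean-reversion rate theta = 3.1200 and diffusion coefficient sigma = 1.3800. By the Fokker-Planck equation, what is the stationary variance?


Stationary variance = sigma^2 / (2*theta)
= 1.3800^2 / (2*3.1200)
= 1.9044 / 6.2400
= 0.3052

0.3052


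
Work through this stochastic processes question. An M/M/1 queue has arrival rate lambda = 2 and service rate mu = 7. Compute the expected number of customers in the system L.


rho = 2/7 = 0.2857
L = rho/(1-rho)
= 0.2857/0.7143
= 0.4000

0.4000


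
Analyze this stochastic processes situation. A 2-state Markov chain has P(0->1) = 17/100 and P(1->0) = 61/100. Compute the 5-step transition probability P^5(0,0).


Computing P^5 by matrix multiplication.
P = [[0.8300, 0.1700], [0.6100, 0.3900]]
After raising P to the power 5:
P^5(0,0) = 0.7822

0.7822


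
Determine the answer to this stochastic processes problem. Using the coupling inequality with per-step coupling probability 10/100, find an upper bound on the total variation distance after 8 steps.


TV distance bound <= (1-delta)^n
= (1 - 0.1000)^8
= 0.9000^8
= 0.4305

0.4305


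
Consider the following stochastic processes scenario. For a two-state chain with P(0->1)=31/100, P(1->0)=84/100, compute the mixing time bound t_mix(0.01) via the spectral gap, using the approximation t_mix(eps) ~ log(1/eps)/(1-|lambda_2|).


lambda_2 = |1 - p01 - p10| = |1 - 0.3100 - 0.8400| = 0.1500
t_mix ~ log(1/eps)/(1 - |lambda_2|)
= log(100)/(1 - 0.1500) = 4.6052/0.8500
= 5.4178

5.4178


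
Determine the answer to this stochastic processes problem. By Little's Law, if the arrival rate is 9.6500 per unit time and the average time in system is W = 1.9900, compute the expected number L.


Little's Law: L = lambda * W
= 9.6500 * 1.9900
= 19.2035

19.2035


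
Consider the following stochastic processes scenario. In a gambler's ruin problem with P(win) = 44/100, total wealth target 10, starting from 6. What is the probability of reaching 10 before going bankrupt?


Gambler's ruin formula:
r = q/p = 0.5600/0.4400 = 1.2727
P(win) = (1 - r^i)/(1 - r^N)
= (1 - 1.2727^6)/(1 - 1.2727^10)
= 0.3202

0.3202


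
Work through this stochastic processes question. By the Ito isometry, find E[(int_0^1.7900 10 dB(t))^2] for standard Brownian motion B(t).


By Ito isometry: E[(int f dB)^2] = int f^2 dt
= 10^2 * 1.7900
= 100 * 1.7900 = 179.0000

179.0000


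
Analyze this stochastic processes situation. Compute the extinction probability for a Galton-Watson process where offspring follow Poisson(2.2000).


Since mu = 2.2000 > 1, extinction prob q < 1.
Solve s = exp(mu*(s-1)) iteratively.
q = 0.1563

0.1563


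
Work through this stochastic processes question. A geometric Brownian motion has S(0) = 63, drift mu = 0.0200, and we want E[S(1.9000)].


E[S(t)] = S(0) * exp(mu * t)
= 63 * exp(0.0200 * 1.9000)
= 63 * 1.0387
= 65.4401

65.4401


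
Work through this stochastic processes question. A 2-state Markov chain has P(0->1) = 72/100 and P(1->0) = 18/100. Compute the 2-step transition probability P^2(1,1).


Computing P^2 by matrix multiplication.
P = [[0.2800, 0.7200], [0.1800, 0.8200]]
After raising P to the power 2:
P^2(1,1) = 0.8020

0.8020


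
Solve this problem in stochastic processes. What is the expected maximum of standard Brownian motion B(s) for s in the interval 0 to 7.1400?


E(max B(s)) = sqrt(2t/pi)
= sqrt(2*7.1400/pi)
= sqrt(4.5455)
= 2.1320

2.1320


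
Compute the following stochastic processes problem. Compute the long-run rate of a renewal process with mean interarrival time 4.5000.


Long-run renewal rate = 1/E(X)
= 1/4.5000
= 0.2222

0.2222


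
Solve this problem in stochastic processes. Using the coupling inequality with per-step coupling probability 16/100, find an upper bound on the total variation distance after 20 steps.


TV distance bound <= (1-delta)^n
= (1 - 0.1600)^20
= 0.8400^20
= 0.0306

0.0306


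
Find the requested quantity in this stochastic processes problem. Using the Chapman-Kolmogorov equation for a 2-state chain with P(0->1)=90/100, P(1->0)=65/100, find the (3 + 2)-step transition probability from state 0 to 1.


P^5 = P^3 * P^2
Computing via matrix multiplication of the transition matrix.
Entry (0,1) of P^5 = 0.6099

0.6099


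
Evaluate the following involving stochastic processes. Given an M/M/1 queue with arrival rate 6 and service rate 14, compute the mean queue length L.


rho = 6/14 = 0.4286
L = rho/(1-rho)
= 0.4286/0.5714
= 0.7500

0.7500


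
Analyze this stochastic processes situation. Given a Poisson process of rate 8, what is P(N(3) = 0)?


P(N(t)=k) = (lambda*t)^k * exp(-lambda*t) / k!
lambda*t = 24
= 24^0 * exp(-24) / 0!
= 1 * 3.7751e-11 / 1
= 3.7751e-11

3.7751e-11


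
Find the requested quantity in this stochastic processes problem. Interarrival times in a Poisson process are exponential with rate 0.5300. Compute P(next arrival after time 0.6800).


P(X > t) = exp(-lambda * t)
= exp(-0.5300 * 0.6800)
= exp(-0.3604) = 0.6974

0.6974


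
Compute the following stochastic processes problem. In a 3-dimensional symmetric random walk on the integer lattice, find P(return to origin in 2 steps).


P(return in 2 steps) = P(reverse first step) = 1/(2d)
= 1/6
= 0.1667

0.1667


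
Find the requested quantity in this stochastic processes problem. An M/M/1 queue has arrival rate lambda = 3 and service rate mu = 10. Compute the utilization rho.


rho = lambda/mu
= 3/10
= 0.3000

0.3000


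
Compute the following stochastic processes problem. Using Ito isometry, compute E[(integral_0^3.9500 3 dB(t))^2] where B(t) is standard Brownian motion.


By Ito isometry: E[(int f dB)^2] = int f^2 dt
= 3^2 * 3.9500
= 9 * 3.9500 = 35.5500

35.5500


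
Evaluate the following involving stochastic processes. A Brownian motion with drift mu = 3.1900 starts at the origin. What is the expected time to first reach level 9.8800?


Expected first passage time = a/mu
= 9.8800/3.1900
= 3.0972

3.0972


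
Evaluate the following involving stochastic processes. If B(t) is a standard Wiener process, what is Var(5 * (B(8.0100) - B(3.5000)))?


Var(alpha*(B(t)-B(s))) = alpha^2 * (t-s)
= 5^2 * (8.0100 - 3.5000)
= 25 * 4.5100
= 112.7500

112.7500


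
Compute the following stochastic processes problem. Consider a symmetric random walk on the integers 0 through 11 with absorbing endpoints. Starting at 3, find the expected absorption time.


For symmetric RW on 0,...,N with absorbing barriers, E(i) = i*(N-i)
E(3) = 3 * 8 = 24

24


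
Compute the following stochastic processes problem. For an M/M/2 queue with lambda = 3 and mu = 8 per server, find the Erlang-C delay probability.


a = lambda/mu = 0.3750
rho = a/c = 0.1875
Erlang-C formula applied:
C(c,a) = 0.0592

0.0592


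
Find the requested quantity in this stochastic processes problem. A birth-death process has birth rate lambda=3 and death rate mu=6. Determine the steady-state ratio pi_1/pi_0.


For birth-death process, pi_n/pi_0 = (lambda/mu)^n
= (3/6)^1
= 0.5000

0.5000


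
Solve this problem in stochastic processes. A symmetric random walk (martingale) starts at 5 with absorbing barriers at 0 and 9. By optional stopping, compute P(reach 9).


By optional stopping theorem: E(M at tau) = M(0) = 5
P(hit 9)*9 + P(hit 0)*0 = 5
P(hit 9) = (5 - 0)/(9 - 0) = 5/9 = 0.5556

0.5556


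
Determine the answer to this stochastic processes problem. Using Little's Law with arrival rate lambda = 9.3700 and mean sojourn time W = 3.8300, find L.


Little's Law: L = lambda * W
= 9.3700 * 3.8300
= 35.8871

35.8871


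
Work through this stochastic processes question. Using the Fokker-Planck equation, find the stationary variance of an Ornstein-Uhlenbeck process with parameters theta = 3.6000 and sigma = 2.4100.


Stationary variance = sigma^2 / (2*theta)
= 2.4100^2 / (2*3.6000)
= 5.8081 / 7.2000
= 0.8067

0.8067


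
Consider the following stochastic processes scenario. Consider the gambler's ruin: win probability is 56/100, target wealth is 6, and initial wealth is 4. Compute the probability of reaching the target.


Gambler's ruin formula:
r = q/p = 0.4400/0.5600 = 0.7857
P(win) = (1 - r^i)/(1 - r^N)
= (1 - 0.7857^4)/(1 - 0.7857^6)
= 0.8093

0.8093


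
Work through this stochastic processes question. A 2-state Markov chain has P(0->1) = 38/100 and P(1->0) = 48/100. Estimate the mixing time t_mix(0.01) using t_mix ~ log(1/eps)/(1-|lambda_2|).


lambda_2 = |1 - p01 - p10| = |1 - 0.3800 - 0.4800| = 0.1400
t_mix ~ log(1/eps)/(1 - |lambda_2|)
= log(100)/(1 - 0.1400) = 4.6052/0.8600
= 5.3548

5.3548


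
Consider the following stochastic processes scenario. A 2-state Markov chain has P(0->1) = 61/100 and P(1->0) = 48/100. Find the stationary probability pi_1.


Stationary distribution: pi_0 = p10/(p01+p10), pi_1 = p01/(p01+p10)
p01 = 0.6100, p10 = 0.4800
pi_1 = 0.5596

0.5596


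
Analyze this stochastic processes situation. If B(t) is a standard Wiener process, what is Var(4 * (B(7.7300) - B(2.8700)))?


Var(alpha*(B(t)-B(s))) = alpha^2 * (t-s)
= 4^2 * (7.7300 - 2.8700)
= 16 * 4.8600
= 77.7600

77.7600


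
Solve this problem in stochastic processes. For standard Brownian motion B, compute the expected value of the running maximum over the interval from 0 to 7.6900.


E(max B(s)) = sqrt(2t/pi)
= sqrt(2*7.6900/pi)
= sqrt(4.8956)
= 2.2126

2.2126


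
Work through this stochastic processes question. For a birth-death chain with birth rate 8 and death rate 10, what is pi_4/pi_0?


For birth-death process, pi_n/pi_0 = (lambda/mu)^n
= (8/10)^4
= 0.4096

0.4096


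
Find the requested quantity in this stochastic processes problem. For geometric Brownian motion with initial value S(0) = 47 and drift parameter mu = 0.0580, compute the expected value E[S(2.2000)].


E[S(t)] = S(0) * exp(mu * t)
= 47 * exp(0.0580 * 2.2000)
= 47 * 1.1361
= 53.3966

53.3966


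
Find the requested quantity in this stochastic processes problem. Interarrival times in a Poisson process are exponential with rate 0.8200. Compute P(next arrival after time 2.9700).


P(X > t) = exp(-lambda * t)
= exp(-0.8200 * 2.9700)
= exp(-2.4354) = 0.0876

0.0876


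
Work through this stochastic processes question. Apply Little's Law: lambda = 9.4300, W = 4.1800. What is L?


Little's Law: L = lambda * W
= 9.4300 * 4.1800
= 39.4174

39.4174


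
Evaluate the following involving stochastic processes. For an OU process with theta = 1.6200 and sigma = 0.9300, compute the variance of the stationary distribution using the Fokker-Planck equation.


Stationary variance = sigma^2 / (2*theta)
= 0.9300^2 / (2*1.6200)
= 0.8649 / 3.2400
= 0.2669

0.2669


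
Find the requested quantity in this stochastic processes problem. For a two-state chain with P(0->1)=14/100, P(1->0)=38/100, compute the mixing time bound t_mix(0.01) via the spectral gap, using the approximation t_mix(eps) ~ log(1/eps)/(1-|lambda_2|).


lambda_2 = |1 - p01 - p10| = |1 - 0.1400 - 0.3800| = 0.4800
t_mix ~ log(1/eps)/(1 - |lambda_2|)
= log(100)/(1 - 0.4800) = 4.6052/0.5200
= 8.8561

8.8561


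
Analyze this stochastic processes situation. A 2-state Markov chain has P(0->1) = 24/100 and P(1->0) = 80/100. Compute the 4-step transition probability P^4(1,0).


Computing P^4 by matrix multiplication.
P = [[0.7600, 0.2400], [0.8000, 0.2000]]
After raising P to the power 4:
P^4(1,0) = 0.7692

0.7692


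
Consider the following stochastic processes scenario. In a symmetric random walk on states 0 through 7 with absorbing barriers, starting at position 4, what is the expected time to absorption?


For symmetric RW on 0,...,N with absorbing barriers, E(i) = i*(N-i)
E(4) = 4 * 3 = 12

12


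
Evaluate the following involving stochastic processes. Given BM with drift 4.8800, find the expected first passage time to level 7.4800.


Expected first passage time = a/mu
= 7.4800/4.8800
= 1.5328

1.5328


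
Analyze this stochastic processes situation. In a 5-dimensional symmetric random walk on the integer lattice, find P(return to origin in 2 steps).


P(return in 2 steps) = P(reverse first step) = 1/(2d)
= 1/10
= 0.1000

0.1000


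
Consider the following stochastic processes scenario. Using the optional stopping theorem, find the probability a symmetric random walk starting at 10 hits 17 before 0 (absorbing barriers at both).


By optional stopping theorem: E(M at tau) = M(0) = 10
P(hit 17)*17 + P(hit 0)*0 = 10
P(hit 17) = (10 - 0)/(17 - 0) = 10/17 = 0.5882

0.5882


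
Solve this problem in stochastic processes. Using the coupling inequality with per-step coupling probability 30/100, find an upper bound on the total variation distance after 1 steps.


TV distance bound <= (1-delta)^n
= (1 - 0.3000)^1
= 0.7000^1
= 0.7000

0.7000


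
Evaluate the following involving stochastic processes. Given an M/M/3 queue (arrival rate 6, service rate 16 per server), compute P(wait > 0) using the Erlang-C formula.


a = lambda/mu = 0.3750
rho = a/c = 0.1250
Erlang-C formula applied:
C(c,a) = 0.0069

0.0069


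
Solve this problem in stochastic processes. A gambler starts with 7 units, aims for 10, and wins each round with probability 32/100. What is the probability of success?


Gambler's ruin formula:
r = q/p = 0.6800/0.3200 = 2.1250
P(win) = (1 - r^i)/(1 - r^N)
= (1 - 2.1250^7)/(1 - 2.1250^10)
= 0.1037

0.1037


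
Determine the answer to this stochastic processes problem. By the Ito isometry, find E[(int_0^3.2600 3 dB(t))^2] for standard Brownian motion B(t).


By Ito isometry: E[(int f dB)^2] = int f^2 dt
= 3^2 * 3.2600
= 9 * 3.2600 = 29.3400

29.3400


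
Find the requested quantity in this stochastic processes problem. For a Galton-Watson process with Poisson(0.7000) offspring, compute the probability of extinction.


Since mu = 0.7000 <= 1, extinction probability = 1.

1.0000


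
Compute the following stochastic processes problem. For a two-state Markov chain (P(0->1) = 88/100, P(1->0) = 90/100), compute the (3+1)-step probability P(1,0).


P^4 = P^3 * P^1
Computing via matrix multiplication of the transition matrix.
Entry (1,0) of P^4 = 0.3185

0.3185


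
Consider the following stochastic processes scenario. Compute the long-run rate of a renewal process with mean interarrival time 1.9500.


Long-run renewal rate = 1/E(X)
= 1/1.9500
= 0.5128

0.5128


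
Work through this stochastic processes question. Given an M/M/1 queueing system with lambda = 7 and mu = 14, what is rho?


rho = lambda/mu
= 7/14
= 0.5000

0.5000


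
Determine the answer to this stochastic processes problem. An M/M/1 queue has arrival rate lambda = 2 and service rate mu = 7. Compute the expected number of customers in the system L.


rho = 2/7 = 0.2857
L = rho/(1-rho)
= 0.2857/0.7143
= 0.4000

0.4000


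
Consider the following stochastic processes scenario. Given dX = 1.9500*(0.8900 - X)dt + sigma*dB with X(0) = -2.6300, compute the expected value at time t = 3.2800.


E[X(t)] = mu + (X(0) - mu)*exp(-theta*t)
= 0.8900 + (-2.6300 - 0.8900)*exp(-1.9500*3.2800)
= 0.8900 + -3.5200 * 0.0017
= 0.8841

0.8841


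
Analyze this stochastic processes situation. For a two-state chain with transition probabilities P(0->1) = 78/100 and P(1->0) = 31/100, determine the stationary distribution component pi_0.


Stationary distribution: pi_0 = p10/(p01+p10), pi_1 = p01/(p01+p10)
p01 = 0.7800, p10 = 0.3100
pi_0 = 0.2844

0.2844


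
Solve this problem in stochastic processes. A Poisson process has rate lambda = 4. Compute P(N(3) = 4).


P(N(t)=k) = (lambda*t)^k * exp(-lambda*t) / k!
lambda*t = 12
= 12^4 * exp(-12) / 4!
= 20736 * 6.1442e-06 / 24
= 0.0053

0.0053


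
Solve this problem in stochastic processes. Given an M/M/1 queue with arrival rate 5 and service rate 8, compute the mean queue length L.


rho = 5/8 = 0.6250
L = rho/(1-rho)
= 0.6250/0.3750
= 1.6667

1.6667


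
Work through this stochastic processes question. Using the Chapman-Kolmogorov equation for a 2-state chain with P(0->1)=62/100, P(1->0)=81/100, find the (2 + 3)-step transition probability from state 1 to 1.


P^5 = P^2 * P^3
Computing via matrix multiplication of the transition matrix.
Entry (1,1) of P^5 = 0.4252

0.4252


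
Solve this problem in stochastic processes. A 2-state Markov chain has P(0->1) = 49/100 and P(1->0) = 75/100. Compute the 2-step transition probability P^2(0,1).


Computing P^2 by matrix multiplication.
P = [[0.5100, 0.4900], [0.7500, 0.2500]]
After raising P to the power 2:
P^2(0,1) = 0.3724

0.3724


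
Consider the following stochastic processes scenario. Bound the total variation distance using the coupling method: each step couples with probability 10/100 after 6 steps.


TV distance bound <= (1-delta)^n
= (1 - 0.1000)^6
= 0.9000^6
= 0.5314

0.5314


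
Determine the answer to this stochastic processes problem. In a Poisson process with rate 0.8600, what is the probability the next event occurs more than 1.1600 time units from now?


P(X > t) = exp(-lambda * t)
= exp(-0.8600 * 1.1600)
= exp(-0.9976) = 0.3688

0.3688


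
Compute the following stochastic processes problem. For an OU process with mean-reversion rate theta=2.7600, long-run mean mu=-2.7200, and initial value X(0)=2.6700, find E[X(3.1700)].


E[X(t)] = mu + (X(0) - mu)*exp(-theta*t)
= -2.7200 + (2.6700 - -2.7200)*exp(-2.7600*3.1700)
= -2.7200 + 5.3900 * 1.5859e-04
= -2.7191

-2.7191


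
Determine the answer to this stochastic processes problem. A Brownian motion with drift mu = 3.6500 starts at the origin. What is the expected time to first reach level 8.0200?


Expected first passage time = a/mu
= 8.0200/3.6500
= 2.1973

2.1973


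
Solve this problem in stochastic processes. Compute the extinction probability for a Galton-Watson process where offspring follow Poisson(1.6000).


Since mu = 1.6000 > 1, extinction prob q < 1.
Solve s = exp(mu*(s-1)) iteratively.
q = 0.3580

0.3580


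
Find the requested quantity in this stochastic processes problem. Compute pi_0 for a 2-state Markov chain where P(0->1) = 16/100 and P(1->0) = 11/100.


Stationary distribution: pi_0 = p10/(p01+p10), pi_1 = p01/(p01+p10)
p01 = 0.1600, p10 = 0.1100
pi_0 = 0.4074

0.4074


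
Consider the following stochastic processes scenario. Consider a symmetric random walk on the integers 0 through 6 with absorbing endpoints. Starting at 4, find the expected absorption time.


For symmetric RW on 0,...,N with absorbing barriers, E(i) = i*(N-i)
E(4) = 4 * 2 = 8

8


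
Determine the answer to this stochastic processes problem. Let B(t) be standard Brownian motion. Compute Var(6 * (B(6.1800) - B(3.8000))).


Var(alpha*(B(t)-B(s))) = alpha^2 * (t-s)
= 6^2 * (6.1800 - 3.8000)
= 36 * 2.3800
= 85.6800

85.6800


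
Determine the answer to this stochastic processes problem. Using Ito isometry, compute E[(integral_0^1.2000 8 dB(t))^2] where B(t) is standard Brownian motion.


By Ito isometry: E[(int f dB)^2] = int f^2 dt
= 8^2 * 1.2000
= 64 * 1.2000 = 76.8000

76.8000


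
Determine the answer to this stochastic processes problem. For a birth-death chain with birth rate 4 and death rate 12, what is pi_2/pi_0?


For birth-death process, pi_n/pi_0 = (lambda/mu)^n
= (4/12)^2
= 0.1111

0.1111


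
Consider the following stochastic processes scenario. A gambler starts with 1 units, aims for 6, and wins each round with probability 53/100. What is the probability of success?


Gambler's ruin formula:
r = q/p = 0.4700/0.5300 = 0.8868
P(win) = (1 - r^i)/(1 - r^N)
= (1 - 0.8868^1)/(1 - 0.8868^6)
= 0.2204

0.2204


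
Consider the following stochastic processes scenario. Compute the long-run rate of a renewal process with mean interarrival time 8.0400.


Long-run renewal rate = 1/E(X)
= 1/8.0400
= 0.1244

0.1244


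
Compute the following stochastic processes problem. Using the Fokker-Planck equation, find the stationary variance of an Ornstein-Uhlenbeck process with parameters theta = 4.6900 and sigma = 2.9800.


Stationary variance = sigma^2 / (2*theta)
= 2.9800^2 / (2*4.6900)
= 8.8804 / 9.3800
= 0.9467

0.9467


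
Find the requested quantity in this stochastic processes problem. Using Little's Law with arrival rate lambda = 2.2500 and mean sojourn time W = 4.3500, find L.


Little's Law: L = lambda * W
= 2.2500 * 4.3500
= 9.7875

9.7875


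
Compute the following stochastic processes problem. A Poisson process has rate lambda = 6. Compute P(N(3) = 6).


P(N(t)=k) = (lambda*t)^k * exp(-lambda*t) / k!
lambda*t = 18
= 18^6 * exp(-18) / 6!
= 34012224 * 1.5230e-08 / 720
= 7.1945e-04

7.1945e-04


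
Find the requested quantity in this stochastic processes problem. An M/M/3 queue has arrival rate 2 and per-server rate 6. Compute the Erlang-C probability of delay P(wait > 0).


a = lambda/mu = 0.3333
rho = a/c = 0.1111
Erlang-C formula applied:
C(c,a) = 0.0050

0.0050


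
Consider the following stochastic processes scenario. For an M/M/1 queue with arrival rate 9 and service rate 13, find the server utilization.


rho = lambda/mu
= 9/13
= 0.6923

0.6923
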